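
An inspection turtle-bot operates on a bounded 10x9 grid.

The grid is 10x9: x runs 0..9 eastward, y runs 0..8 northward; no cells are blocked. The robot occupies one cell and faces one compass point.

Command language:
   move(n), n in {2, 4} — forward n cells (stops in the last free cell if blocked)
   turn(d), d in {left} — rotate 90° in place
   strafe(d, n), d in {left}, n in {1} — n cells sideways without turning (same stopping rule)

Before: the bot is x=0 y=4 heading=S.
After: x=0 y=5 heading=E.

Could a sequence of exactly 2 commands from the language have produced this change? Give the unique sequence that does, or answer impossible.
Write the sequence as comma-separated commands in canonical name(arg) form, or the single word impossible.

turn(left), strafe(left, 1)

key: running strafe(left, 1) before turn(left) would end elsewhere — order is forced
initial: x=0 y=4 heading=S
t=1 turn(left) ⇒ x=0 y=4 heading=E
t=2 strafe(left, 1) ⇒ x=0 y=5 heading=E
no rival 2-sequence matches.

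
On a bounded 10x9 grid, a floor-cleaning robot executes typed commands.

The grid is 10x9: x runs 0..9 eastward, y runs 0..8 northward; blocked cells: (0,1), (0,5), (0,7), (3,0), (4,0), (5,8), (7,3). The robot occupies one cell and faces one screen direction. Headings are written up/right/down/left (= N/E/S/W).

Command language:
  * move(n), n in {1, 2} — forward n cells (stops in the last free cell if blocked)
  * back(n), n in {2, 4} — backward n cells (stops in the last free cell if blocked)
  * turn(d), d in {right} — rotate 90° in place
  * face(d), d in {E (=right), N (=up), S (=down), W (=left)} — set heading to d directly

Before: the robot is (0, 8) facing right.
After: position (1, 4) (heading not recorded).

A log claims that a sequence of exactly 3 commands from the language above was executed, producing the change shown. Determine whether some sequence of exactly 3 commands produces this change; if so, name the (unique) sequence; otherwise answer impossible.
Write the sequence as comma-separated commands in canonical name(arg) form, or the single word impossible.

key: order matters: swapping move(1) and back(4) lands elsewhere
start: (0, 8) facing right
1. move(1) → (1, 8) facing right
2. face(N) → (1, 8) facing up
3. back(4) → (1, 4) facing up
uniquely the one of 729 3-step routes that fits.

move(1), face(N), back(4)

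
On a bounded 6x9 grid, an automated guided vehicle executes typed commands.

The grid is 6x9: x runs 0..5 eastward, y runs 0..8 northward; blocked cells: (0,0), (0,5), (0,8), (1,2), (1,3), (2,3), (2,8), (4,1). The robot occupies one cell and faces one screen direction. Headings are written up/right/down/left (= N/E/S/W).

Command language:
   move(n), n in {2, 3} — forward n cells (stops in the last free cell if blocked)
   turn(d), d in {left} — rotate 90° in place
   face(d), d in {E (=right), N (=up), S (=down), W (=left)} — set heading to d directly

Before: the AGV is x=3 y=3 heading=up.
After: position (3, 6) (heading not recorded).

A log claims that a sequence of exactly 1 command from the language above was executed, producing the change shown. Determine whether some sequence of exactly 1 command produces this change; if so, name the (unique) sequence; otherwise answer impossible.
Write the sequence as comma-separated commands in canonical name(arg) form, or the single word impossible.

initial: x=3 y=3 heading=up
[1] after move(3): x=3 y=6 heading=up
uniquely the one of 7 1-step routes that fits.

move(3)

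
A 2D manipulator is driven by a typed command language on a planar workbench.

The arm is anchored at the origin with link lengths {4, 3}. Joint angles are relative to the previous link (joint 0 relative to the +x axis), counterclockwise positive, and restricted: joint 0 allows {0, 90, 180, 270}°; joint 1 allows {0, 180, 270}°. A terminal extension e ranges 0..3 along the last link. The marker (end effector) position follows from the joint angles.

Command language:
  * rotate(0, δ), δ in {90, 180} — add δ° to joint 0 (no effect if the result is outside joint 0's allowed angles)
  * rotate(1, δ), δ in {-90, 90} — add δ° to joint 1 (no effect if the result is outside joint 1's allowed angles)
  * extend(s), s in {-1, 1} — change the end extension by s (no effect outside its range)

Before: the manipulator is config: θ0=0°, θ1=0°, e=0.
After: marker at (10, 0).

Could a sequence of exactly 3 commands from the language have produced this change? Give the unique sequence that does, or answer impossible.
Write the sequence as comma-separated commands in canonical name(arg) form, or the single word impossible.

t0: config: θ0=0°, θ1=0°, e=0
[1] after extend(1): config: θ0=0°, θ1=0°, e=1
[2] after extend(1): config: θ0=0°, θ1=0°, e=2
[3] after extend(1): config: θ0=0°, θ1=0°, e=3
no rival 3-sequence matches.

extend(1), extend(1), extend(1)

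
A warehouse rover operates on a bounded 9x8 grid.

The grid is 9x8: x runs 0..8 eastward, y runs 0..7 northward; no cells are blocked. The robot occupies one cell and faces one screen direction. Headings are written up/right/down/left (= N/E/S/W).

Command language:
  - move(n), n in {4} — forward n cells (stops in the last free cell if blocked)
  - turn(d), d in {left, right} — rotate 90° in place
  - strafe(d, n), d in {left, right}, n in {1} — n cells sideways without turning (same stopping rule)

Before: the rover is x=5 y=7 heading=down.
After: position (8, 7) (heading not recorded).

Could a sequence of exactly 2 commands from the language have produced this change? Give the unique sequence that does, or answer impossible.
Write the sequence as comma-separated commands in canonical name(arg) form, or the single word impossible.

key: running move(4) before turn(left) would end elsewhere — order is forced
begin: x=5 y=7 heading=down
step 1 (turn(left)): x=5 y=7 heading=right
step 2 (move(4)): x=8 y=7 heading=right
no rival 2-sequence matches.

turn(left), move(4)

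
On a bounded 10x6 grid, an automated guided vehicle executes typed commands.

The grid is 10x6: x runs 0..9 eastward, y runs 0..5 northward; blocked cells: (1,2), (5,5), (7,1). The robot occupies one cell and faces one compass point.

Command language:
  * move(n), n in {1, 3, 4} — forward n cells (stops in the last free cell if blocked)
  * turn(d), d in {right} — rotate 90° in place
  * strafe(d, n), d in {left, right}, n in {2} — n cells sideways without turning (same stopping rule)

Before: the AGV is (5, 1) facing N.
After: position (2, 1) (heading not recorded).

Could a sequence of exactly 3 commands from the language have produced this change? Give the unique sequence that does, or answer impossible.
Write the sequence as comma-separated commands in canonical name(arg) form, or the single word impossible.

strafe(right, 2), strafe(left, 2), strafe(left, 2)

key: strafe(right, 2) is stopped early by the blocked cell at (7,1)
start: (5, 1) facing N
[1] after strafe(right, 2): (6, 1) facing N
[2] after strafe(left, 2): (4, 1) facing N
[3] after strafe(left, 2): (2, 1) facing N
uniquely the one of 216 3-step routes that fits.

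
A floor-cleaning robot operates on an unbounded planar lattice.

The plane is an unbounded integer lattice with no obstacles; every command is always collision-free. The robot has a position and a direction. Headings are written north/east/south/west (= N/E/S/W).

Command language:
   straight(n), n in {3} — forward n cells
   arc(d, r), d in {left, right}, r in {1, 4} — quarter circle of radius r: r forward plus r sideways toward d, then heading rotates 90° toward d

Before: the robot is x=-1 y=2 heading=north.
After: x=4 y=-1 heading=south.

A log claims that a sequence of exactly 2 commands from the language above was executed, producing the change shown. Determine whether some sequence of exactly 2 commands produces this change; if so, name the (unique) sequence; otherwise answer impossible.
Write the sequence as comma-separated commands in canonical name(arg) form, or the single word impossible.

key: position moved to (4,-1) AND the heading swung to S — translation plus rotation needed
start: x=-1 y=2 heading=north
t=1 arc(right, 1) ⇒ x=0 y=3 heading=east
t=2 arc(right, 4) ⇒ x=4 y=-1 heading=south
no other 2-command option fits: unique.

arc(right, 1), arc(right, 4)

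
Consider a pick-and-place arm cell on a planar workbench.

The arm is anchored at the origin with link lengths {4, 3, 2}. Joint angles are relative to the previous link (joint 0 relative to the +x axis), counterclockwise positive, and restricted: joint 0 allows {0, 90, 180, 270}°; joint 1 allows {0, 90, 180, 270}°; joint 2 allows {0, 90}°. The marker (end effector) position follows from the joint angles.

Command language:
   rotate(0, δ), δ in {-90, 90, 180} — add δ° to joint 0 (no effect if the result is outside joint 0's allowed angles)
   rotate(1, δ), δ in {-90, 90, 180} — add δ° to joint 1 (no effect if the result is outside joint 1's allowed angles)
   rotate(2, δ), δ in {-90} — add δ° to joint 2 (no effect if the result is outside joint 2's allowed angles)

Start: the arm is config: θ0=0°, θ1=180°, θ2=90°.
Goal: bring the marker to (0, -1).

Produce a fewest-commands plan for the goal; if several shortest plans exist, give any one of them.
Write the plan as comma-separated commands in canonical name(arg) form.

rotate(0, 90), rotate(2, -90)

start: config: θ0=0°, θ1=180°, θ2=90°
1. rotate(0, 90) → config: θ0=90°, θ1=180°, θ2=90°
2. rotate(2, -90) → config: θ0=90°, θ1=180°, θ2=0°
no 1-step plan works, so 2 is optimal.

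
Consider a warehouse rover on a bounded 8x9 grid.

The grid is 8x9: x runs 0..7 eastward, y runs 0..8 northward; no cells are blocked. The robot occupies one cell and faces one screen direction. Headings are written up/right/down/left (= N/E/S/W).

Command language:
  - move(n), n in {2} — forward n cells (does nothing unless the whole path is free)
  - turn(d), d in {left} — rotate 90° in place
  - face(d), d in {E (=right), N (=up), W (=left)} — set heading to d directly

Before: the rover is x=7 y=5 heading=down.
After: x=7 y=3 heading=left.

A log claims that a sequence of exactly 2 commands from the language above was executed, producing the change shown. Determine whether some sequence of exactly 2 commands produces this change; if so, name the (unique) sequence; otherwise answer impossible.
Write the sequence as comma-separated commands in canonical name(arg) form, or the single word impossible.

key: running face(W) before move(2) would end elsewhere — order is forced
begin: x=7 y=5 heading=down
t=1 move(2) ⇒ x=7 y=3 heading=down
t=2 face(W) ⇒ x=7 y=3 heading=left
no other 2-command option fits: unique.

move(2), face(W)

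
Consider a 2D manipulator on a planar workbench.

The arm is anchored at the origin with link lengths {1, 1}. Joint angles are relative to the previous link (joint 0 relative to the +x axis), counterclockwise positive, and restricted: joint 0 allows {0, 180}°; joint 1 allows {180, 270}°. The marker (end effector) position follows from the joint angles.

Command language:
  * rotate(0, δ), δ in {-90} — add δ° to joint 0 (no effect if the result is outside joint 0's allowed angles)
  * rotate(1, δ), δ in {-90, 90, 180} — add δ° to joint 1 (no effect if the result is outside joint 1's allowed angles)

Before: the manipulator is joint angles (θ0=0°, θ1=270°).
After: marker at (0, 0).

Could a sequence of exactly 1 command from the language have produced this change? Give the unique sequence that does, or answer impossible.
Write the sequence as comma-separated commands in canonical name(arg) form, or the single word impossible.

rotate(1, -90)

begin: joint angles (θ0=0°, θ1=270°)
[1] after rotate(1, -90): joint angles (θ0=0°, θ1=180°)
all 4 alternatives checked — unique.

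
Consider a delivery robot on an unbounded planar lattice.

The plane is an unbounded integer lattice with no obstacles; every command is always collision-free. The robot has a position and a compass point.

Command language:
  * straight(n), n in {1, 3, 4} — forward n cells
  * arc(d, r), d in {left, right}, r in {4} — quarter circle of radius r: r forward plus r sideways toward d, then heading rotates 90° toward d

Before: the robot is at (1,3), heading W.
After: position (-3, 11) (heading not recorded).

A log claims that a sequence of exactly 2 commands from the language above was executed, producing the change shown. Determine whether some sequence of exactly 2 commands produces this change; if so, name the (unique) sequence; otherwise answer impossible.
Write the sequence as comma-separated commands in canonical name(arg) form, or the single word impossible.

key: running straight(4) before arc(right, 4) would end elsewhere — order is forced
begin: at (1,3), heading W
t=1 arc(right, 4) ⇒ at (-3,7), heading N
t=2 straight(4) ⇒ at (-3,11), heading N
uniquely the one of 25 2-step routes that fits.

arc(right, 4), straight(4)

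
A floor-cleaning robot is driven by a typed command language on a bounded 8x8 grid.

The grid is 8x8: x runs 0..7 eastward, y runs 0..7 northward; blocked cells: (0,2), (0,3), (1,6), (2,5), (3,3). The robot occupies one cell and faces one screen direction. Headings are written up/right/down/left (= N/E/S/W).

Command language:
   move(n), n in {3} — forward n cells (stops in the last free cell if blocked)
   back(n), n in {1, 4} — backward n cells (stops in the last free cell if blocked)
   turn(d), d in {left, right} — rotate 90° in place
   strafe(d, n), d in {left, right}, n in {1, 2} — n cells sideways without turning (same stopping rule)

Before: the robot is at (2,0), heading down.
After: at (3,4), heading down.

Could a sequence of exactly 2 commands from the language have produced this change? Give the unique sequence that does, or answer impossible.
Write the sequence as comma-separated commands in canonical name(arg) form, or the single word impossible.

back(4), strafe(left, 1)

key: running strafe(left, 1) before back(4) would end elsewhere — order is forced
from: at (2,0), heading down
step 1 (back(4)): at (2,4), heading down
step 2 (strafe(left, 1)): at (3,4), heading down
no other 2-command option fits: unique.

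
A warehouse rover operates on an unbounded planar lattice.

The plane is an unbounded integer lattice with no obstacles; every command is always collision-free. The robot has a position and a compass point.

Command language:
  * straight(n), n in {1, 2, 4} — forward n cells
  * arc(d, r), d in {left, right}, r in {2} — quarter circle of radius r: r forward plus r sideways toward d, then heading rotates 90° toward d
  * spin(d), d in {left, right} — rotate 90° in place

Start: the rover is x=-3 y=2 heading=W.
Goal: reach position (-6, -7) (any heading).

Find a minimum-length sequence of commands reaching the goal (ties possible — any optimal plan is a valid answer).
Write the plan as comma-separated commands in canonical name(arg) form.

straight(1), arc(left, 2), straight(2), straight(1), straight(4)

start: x=-3 y=2 heading=W
step 1 (straight(1)): x=-4 y=2 heading=W
step 2 (arc(left, 2)): x=-6 y=0 heading=S
step 3 (straight(2)): x=-6 y=-2 heading=S
step 4 (straight(1)): x=-6 y=-3 heading=S
step 5 (straight(4)): x=-6 y=-7 heading=S
nothing shorter than 5 reaches the goal.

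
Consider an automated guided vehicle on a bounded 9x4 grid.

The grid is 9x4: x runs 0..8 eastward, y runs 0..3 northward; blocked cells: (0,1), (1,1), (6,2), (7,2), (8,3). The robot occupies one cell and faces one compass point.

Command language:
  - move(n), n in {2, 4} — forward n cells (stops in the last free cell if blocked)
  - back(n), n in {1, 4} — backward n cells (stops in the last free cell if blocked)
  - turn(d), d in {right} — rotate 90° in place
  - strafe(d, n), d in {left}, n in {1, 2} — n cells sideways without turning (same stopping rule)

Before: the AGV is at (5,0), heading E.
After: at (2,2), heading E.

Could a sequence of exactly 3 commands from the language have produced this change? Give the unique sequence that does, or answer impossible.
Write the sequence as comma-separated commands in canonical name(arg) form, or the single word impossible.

key: back(4) is stopped early by the blocked cell at (1,1)
from: at (5,0), heading E
t=1 strafe(left, 1) ⇒ at (5,1), heading E
t=2 back(4) ⇒ at (2,1), heading E
t=3 strafe(left, 1) ⇒ at (2,2), heading E
uniquely the one of 343 3-step routes that fits.

strafe(left, 1), back(4), strafe(left, 1)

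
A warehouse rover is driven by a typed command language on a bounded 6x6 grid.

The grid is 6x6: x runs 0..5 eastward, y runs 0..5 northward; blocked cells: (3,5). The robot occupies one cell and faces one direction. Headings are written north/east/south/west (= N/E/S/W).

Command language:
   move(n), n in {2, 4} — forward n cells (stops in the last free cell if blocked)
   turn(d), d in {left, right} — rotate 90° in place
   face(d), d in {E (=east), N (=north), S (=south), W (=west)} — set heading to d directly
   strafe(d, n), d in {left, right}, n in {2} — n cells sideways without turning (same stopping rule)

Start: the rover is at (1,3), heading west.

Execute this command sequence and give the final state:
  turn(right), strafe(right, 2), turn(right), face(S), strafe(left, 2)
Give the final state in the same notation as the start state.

from: at (1,3), heading west
t=1 turn(right) ⇒ at (1,3), heading north
t=2 strafe(right, 2) ⇒ at (3,3), heading north
t=3 turn(right) ⇒ at (3,3), heading east
t=4 face(S) ⇒ at (3,3), heading south
t=5 strafe(left, 2) ⇒ at (5,3), heading south

at (5,3), heading south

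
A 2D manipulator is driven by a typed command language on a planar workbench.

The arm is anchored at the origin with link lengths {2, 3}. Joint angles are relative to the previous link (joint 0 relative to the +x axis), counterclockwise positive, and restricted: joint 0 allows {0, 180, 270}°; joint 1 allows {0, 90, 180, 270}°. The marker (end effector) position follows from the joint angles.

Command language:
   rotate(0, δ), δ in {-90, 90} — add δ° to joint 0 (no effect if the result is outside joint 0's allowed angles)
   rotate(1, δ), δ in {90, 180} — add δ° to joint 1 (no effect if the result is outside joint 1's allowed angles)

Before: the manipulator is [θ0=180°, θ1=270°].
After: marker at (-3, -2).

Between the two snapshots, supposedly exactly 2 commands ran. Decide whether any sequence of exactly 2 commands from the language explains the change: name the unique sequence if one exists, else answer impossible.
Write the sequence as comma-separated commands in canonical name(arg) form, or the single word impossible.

rotate(0, -90), rotate(0, 90)

key: order matters: swapping rotate(0, -90) and rotate(0, 90) lands elsewhere
start: [θ0=180°, θ1=270°]
[1] after rotate(0, -90): [θ0=180°, θ1=270°]
[2] after rotate(0, 90): [θ0=270°, θ1=270°]
all 16 alternatives checked — unique.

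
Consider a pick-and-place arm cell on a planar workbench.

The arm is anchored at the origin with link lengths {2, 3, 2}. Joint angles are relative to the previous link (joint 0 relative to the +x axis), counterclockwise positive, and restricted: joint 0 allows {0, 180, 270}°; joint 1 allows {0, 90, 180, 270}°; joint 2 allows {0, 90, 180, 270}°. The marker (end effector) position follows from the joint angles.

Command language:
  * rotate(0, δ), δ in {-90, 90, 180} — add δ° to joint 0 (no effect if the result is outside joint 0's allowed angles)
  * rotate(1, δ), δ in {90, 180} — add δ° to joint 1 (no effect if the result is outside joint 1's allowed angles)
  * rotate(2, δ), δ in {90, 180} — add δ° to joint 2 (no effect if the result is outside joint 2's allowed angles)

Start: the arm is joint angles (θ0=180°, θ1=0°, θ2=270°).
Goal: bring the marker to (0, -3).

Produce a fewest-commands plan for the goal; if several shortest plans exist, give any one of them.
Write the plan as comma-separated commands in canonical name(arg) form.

rotate(2, 180), rotate(1, 90)

from: joint angles (θ0=180°, θ1=0°, θ2=270°)
t=1 rotate(2, 180) ⇒ joint angles (θ0=180°, θ1=0°, θ2=90°)
t=2 rotate(1, 90) ⇒ joint angles (θ0=180°, θ1=90°, θ2=90°)
no 1-step plan works, so 2 is optimal.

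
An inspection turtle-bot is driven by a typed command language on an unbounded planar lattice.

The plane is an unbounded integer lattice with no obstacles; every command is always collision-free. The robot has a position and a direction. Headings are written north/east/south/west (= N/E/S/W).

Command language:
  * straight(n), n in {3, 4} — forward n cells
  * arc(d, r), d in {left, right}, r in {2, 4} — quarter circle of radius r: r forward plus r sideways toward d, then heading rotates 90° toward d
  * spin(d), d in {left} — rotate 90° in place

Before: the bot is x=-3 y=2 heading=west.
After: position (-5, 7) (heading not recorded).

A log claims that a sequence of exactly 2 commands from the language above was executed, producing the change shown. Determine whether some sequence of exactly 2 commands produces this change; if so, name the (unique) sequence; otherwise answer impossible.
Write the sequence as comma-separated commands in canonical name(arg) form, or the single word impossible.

arc(right, 2), straight(3)

key: order matters: swapping arc(right, 2) and straight(3) lands elsewhere
begin: x=-3 y=2 heading=west
step 1 (arc(right, 2)): x=-5 y=4 heading=north
step 2 (straight(3)): x=-5 y=7 heading=north
no rival 2-sequence matches.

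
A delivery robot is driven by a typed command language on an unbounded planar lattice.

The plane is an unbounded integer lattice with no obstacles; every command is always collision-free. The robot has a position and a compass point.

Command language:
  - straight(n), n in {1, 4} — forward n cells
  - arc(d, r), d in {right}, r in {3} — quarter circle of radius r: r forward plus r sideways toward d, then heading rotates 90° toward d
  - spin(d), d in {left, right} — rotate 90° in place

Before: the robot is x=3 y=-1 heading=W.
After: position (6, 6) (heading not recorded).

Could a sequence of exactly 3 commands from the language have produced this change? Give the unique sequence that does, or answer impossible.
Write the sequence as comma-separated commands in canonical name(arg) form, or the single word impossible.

spin(right), straight(4), arc(right, 3)

key: order matters: swapping spin(right) and arc(right, 3) lands elsewhere
start: x=3 y=-1 heading=W
t=1 spin(right) ⇒ x=3 y=-1 heading=N
t=2 straight(4) ⇒ x=3 y=3 heading=N
t=3 arc(right, 3) ⇒ x=6 y=6 heading=E
no other 3-command option fits: unique.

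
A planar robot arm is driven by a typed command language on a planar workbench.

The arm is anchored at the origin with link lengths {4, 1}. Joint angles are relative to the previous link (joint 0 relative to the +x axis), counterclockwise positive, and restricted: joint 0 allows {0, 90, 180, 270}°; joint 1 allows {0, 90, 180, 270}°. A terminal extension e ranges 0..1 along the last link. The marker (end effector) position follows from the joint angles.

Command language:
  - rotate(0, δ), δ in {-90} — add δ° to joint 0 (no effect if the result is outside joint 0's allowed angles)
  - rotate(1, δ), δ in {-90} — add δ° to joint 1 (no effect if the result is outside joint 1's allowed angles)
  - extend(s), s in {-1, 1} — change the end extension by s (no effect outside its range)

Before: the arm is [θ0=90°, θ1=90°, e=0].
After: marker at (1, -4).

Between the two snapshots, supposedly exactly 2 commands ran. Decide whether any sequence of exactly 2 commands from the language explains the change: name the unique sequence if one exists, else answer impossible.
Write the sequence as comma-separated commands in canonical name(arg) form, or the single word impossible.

begin: [θ0=90°, θ1=90°, e=0]
t=1 rotate(0, -90) ⇒ [θ0=0°, θ1=90°, e=0]
t=2 rotate(0, -90) ⇒ [θ0=270°, θ1=90°, e=0]
uniquely the one of 16 2-step routes that fits.

rotate(0, -90), rotate(0, -90)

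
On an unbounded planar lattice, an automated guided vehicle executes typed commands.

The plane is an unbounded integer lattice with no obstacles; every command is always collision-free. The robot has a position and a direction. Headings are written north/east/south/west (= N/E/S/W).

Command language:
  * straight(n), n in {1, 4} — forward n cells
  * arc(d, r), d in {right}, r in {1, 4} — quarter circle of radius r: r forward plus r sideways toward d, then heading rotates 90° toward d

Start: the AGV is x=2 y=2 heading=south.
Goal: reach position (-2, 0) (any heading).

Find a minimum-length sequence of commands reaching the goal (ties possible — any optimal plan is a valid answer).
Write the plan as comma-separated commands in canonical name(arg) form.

from: x=2 y=2 heading=south
[1] after arc(right, 4): x=-2 y=-2 heading=west
[2] after arc(right, 1): x=-3 y=-1 heading=north
[3] after arc(right, 1): x=-2 y=0 heading=east
no 2-step plan works, so 3 is optimal.

arc(right, 4), arc(right, 1), arc(right, 1)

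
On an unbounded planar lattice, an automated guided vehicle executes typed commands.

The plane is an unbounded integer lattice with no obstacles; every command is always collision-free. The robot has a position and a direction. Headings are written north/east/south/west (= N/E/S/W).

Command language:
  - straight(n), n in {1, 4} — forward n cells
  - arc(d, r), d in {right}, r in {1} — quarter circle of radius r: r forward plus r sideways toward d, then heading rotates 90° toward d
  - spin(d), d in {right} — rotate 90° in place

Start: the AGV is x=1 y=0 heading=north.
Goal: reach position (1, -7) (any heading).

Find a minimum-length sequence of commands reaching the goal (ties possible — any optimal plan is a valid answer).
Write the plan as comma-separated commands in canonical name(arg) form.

initial: x=1 y=0 heading=north
1. straight(1) → x=1 y=1 heading=north
2. spin(right) → x=1 y=1 heading=east
3. spin(right) → x=1 y=1 heading=south
4. straight(4) → x=1 y=-3 heading=south
5. straight(4) → x=1 y=-7 heading=south
minimal: 5 command(s), checked below 5.

straight(1), spin(right), spin(right), straight(4), straight(4)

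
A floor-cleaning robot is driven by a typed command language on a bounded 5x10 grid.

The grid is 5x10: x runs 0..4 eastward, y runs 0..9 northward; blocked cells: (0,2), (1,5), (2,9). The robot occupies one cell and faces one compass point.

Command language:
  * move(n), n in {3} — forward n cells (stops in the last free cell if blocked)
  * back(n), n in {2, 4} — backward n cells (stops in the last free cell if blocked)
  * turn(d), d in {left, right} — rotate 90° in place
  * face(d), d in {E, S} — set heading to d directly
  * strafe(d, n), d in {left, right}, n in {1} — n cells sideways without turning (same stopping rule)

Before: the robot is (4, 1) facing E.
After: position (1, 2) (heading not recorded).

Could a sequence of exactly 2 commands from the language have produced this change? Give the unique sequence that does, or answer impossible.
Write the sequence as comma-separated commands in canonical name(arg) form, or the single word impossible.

key: back(4) is stopped early by the blocked cell at (0,2)
t0: (4, 1) facing E
1. strafe(left, 1) → (4, 2) facing E
2. back(4) → (1, 2) facing E
uniquely the one of 81 2-step routes that fits.

strafe(left, 1), back(4)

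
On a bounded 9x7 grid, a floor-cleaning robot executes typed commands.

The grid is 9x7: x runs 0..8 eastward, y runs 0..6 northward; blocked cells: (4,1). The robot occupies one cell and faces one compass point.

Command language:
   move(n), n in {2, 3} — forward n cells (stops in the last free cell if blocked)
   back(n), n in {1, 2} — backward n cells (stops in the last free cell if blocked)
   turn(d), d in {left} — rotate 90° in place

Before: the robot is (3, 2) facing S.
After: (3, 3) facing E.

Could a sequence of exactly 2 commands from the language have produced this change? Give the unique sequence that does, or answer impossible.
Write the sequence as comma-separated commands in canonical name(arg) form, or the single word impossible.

back(1), turn(left)

key: running turn(left) before back(1) would end elsewhere — order is forced
initial: (3, 2) facing S
1. back(1) → (3, 3) facing S
2. turn(left) → (3, 3) facing E
all 25 alternatives checked — unique.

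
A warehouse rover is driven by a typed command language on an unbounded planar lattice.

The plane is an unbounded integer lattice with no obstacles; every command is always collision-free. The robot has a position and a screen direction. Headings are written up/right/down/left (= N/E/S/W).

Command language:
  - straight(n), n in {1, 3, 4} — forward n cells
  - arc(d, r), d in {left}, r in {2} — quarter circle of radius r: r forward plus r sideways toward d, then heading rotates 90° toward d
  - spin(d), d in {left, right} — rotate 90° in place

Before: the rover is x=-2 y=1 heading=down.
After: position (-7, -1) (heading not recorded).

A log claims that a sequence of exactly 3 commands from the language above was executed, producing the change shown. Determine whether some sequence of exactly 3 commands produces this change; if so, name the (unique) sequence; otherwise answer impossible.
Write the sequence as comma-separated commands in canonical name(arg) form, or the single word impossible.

key: running arc(left, 2) before spin(right) would end elsewhere — order is forced
from: x=-2 y=1 heading=down
[1] after spin(right): x=-2 y=1 heading=left
[2] after straight(3): x=-5 y=1 heading=left
[3] after arc(left, 2): x=-7 y=-1 heading=down
no rival 3-sequence matches.

spin(right), straight(3), arc(left, 2)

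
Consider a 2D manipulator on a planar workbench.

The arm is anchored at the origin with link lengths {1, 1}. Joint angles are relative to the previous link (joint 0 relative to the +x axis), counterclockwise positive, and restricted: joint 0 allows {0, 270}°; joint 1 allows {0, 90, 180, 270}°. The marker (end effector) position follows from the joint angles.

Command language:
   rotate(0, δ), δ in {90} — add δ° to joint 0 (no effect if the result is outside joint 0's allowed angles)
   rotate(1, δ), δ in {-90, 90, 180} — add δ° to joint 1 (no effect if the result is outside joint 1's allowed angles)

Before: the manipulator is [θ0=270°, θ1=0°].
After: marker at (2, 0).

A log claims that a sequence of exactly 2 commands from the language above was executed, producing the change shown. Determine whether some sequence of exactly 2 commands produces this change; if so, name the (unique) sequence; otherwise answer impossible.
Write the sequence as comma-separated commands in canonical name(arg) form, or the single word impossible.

initial: [θ0=270°, θ1=0°]
t=1 rotate(0, 90) ⇒ [θ0=0°, θ1=0°]
t=2 rotate(0, 90) ⇒ [θ0=0°, θ1=0°]
no other 2-command option fits: unique.

rotate(0, 90), rotate(0, 90)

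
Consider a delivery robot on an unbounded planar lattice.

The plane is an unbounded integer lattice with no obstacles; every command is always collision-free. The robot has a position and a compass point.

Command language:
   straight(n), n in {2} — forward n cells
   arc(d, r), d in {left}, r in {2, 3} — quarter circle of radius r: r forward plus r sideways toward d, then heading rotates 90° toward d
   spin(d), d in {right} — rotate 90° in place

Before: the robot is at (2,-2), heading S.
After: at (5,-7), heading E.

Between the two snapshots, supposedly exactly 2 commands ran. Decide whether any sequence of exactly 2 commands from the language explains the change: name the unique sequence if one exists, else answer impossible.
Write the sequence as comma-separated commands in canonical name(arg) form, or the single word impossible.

key: order matters: swapping straight(2) and arc(left, 3) lands elsewhere
start: at (2,-2), heading S
step 1 (straight(2)): at (2,-4), heading S
step 2 (arc(left, 3)): at (5,-7), heading E
no other 2-command option fits: unique.

straight(2), arc(left, 3)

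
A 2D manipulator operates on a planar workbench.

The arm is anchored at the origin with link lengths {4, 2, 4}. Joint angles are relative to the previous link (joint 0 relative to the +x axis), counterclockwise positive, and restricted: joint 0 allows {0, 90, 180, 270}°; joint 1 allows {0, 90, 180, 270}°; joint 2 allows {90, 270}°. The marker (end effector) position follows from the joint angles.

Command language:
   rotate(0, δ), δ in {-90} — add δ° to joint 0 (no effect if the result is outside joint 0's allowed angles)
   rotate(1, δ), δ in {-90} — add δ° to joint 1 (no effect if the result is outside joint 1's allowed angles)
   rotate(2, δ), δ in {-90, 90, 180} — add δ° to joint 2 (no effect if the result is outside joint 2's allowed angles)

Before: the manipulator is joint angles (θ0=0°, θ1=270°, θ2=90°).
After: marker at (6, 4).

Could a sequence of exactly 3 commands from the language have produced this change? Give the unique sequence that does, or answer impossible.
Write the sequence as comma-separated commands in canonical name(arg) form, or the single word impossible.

rotate(1, -90), rotate(1, -90), rotate(1, -90)

from: joint angles (θ0=0°, θ1=270°, θ2=90°)
1. rotate(1, -90) → joint angles (θ0=0°, θ1=180°, θ2=90°)
2. rotate(1, -90) → joint angles (θ0=0°, θ1=90°, θ2=90°)
3. rotate(1, -90) → joint angles (θ0=0°, θ1=0°, θ2=90°)
uniquely the one of 125 3-step routes that fits.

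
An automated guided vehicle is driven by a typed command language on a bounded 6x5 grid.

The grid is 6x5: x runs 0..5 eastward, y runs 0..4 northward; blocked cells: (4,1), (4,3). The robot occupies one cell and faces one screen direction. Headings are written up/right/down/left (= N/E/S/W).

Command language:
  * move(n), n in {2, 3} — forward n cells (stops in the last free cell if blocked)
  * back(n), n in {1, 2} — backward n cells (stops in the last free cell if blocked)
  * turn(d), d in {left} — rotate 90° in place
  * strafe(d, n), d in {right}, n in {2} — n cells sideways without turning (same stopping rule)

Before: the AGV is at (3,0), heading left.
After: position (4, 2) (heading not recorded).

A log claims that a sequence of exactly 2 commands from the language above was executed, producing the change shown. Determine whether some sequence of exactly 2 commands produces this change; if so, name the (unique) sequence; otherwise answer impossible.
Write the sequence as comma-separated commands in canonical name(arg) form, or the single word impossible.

strafe(right, 2), back(1)

key: running back(1) before strafe(right, 2) would end elsewhere — order is forced
t0: at (3,0), heading left
t=1 strafe(right, 2) ⇒ at (3,2), heading left
t=2 back(1) ⇒ at (4,2), heading left
no other 2-command option fits: unique.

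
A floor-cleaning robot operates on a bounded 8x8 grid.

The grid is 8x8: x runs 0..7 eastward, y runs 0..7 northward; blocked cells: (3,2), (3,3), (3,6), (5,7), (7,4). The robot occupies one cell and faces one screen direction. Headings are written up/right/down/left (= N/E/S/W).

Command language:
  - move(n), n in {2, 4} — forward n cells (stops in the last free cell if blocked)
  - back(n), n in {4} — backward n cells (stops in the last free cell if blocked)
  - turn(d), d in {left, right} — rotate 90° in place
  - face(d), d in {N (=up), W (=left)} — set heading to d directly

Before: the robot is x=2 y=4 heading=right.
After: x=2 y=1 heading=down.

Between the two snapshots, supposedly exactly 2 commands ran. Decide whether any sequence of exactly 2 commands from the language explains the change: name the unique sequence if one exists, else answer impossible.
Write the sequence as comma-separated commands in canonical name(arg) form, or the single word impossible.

impossible

every 2-command combo misses the target.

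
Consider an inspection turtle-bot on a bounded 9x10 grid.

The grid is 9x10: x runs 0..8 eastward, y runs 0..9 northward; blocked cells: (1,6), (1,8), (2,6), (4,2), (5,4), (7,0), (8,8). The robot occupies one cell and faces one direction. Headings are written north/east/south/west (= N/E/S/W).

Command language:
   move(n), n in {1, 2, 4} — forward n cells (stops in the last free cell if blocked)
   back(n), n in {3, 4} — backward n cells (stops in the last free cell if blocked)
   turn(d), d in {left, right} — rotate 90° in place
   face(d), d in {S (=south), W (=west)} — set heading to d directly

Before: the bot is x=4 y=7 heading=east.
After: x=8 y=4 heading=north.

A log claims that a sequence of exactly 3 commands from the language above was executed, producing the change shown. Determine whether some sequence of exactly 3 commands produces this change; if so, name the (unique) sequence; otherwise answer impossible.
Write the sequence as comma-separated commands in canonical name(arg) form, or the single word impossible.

key: running back(3) before move(4) would end elsewhere — order is forced
from: x=4 y=7 heading=east
[1] after move(4): x=8 y=7 heading=east
[2] after turn(left): x=8 y=7 heading=north
[3] after back(3): x=8 y=4 heading=north
no other 3-command option fits: unique.

move(4), turn(left), back(3)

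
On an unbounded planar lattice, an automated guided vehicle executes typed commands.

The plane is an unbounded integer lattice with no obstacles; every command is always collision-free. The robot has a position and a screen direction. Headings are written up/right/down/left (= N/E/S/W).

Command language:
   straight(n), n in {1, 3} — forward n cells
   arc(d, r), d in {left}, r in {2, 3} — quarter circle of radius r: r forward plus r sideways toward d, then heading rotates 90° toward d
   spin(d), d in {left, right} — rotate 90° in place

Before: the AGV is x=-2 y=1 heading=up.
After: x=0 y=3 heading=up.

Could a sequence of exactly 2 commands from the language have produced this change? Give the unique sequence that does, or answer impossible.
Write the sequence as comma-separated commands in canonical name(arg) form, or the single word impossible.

spin(right), arc(left, 2)

key: order matters: swapping spin(right) and arc(left, 2) lands elsewhere
from: x=-2 y=1 heading=up
step 1 (spin(right)): x=-2 y=1 heading=right
step 2 (arc(left, 2)): x=0 y=3 heading=up
uniquely the one of 36 2-step routes that fits.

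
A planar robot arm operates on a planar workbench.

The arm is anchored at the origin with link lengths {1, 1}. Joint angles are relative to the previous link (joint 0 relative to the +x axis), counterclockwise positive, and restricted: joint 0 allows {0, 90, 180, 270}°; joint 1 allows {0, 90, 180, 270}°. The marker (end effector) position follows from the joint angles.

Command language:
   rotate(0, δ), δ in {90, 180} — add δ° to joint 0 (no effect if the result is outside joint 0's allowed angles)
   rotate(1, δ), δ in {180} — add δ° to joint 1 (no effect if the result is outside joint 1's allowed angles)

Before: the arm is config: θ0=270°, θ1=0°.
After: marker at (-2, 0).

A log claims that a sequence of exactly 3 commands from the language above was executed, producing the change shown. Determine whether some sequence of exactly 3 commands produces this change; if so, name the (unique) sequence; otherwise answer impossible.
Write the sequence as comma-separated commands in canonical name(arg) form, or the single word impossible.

begin: config: θ0=270°, θ1=0°
step 1 (rotate(0, 90)): config: θ0=0°, θ1=0°
step 2 (rotate(0, 90)): config: θ0=90°, θ1=0°
step 3 (rotate(0, 90)): config: θ0=180°, θ1=0°
all 27 alternatives checked — unique.

rotate(0, 90), rotate(0, 90), rotate(0, 90)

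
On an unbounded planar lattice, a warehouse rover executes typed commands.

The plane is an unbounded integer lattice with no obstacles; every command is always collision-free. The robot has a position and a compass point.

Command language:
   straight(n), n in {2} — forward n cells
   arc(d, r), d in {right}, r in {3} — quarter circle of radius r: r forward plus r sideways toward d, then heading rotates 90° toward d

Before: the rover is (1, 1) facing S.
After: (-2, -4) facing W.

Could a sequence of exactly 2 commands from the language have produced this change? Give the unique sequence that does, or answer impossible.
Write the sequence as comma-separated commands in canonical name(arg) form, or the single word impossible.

key: running arc(right, 3) before straight(2) would end elsewhere — order is forced
begin: (1, 1) facing S
[1] after straight(2): (1, -1) facing S
[2] after arc(right, 3): (-2, -4) facing W
all 4 alternatives checked — unique.

straight(2), arc(right, 3)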